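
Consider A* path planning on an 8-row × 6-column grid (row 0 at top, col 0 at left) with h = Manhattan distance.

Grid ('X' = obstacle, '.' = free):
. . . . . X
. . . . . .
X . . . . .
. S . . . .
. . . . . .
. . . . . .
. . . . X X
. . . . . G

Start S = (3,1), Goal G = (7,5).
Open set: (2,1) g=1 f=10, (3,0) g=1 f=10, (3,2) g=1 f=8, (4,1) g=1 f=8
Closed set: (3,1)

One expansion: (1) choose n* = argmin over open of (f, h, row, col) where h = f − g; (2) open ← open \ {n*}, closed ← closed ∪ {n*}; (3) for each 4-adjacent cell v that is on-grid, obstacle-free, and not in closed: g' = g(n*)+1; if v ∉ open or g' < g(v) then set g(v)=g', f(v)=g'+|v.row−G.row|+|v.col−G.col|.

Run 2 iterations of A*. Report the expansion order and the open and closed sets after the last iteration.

order=[(3,2) → (3,3)]; open=[(2,1) g=1 f=10, (2,2) g=2 f=10, (2,3) g=3 f=10, (3,0) g=1 f=10, (3,4) g=3 f=8, (4,1) g=1 f=8, (4,2) g=2 f=8, (4,3) g=3 f=8]; closed=[(3,1), (3,2), (3,3)]

step 1: expand (3,2) (f=8, h=7) → closed; open now [(2,1) g=1 f=10, (2,2) g=2 f=10, (3,0) g=1 f=10, (3,3) g=2 f=8, (4,1) g=1 f=8, (4,2) g=2 f=8]
step 2: expand (3,3) (f=8, h=6) → closed; open now [(2,1) g=1 f=10, (2,2) g=2 f=10, (2,3) g=3 f=10, (3,0) g=1 f=10, (3,4) g=3 f=8, (4,1) g=1 f=8, (4,2) g=2 f=8, (4,3) g=3 f=8]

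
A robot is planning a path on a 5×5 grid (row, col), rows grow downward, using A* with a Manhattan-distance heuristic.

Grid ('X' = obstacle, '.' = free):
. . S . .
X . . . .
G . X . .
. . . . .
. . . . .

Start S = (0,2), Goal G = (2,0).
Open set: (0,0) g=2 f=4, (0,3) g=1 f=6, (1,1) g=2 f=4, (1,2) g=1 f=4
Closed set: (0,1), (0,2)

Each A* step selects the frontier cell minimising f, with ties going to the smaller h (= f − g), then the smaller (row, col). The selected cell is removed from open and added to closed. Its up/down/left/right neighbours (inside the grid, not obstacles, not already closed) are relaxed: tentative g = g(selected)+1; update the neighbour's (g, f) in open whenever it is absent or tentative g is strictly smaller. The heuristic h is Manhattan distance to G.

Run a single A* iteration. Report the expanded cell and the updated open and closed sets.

expanded=(0,0); open=[(0,3) g=1 f=6, (1,1) g=2 f=4, (1,2) g=1 f=4]; closed=[(0,0), (0,1), (0,2)]

step 1: expand (0,0) (f=4, h=2) → closed; open now [(0,3) g=1 f=6, (1,1) g=2 f=4, (1,2) g=1 f=4]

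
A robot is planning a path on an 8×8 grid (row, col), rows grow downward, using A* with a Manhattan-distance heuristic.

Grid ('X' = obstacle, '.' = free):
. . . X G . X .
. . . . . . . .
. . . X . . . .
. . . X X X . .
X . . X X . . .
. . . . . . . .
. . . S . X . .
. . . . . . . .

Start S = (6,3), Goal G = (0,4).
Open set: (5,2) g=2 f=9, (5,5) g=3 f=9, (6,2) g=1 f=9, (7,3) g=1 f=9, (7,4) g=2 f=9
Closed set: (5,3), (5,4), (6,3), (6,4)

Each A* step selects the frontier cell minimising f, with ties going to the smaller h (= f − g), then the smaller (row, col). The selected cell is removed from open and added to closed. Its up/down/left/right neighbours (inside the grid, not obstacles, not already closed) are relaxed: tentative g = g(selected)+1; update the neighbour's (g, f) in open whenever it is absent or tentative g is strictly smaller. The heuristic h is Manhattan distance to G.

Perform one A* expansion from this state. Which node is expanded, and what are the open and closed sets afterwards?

expanded=(5,5); open=[(4,5) g=4 f=9, (5,2) g=2 f=9, (5,6) g=4 f=11, (6,2) g=1 f=9, (7,3) g=1 f=9, (7,4) g=2 f=9]; closed=[(5,3), (5,4), (5,5), (6,3), (6,4)]

step 1: expand (5,5) (f=9, h=6) → closed; open now [(4,5) g=4 f=9, (5,2) g=2 f=9, (5,6) g=4 f=11, (6,2) g=1 f=9, (7,3) g=1 f=9, (7,4) g=2 f=9]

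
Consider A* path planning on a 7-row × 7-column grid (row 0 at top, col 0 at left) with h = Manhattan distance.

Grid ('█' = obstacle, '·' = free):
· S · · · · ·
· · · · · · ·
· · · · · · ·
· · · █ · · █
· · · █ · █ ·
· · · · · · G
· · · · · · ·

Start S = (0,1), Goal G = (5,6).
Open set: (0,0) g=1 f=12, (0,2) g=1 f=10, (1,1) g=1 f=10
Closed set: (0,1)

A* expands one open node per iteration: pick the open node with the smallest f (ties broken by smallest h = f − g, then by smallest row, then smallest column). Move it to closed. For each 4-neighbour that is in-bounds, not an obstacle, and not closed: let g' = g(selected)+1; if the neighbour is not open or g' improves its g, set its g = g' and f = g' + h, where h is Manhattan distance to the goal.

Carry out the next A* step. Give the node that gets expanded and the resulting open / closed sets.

expanded=(0,2); open=[(0,0) g=1 f=12, (0,3) g=2 f=10, (1,1) g=1 f=10, (1,2) g=2 f=10]; closed=[(0,1), (0,2)]

step 1: expand (0,2) (f=10, h=9) → closed; open now [(0,0) g=1 f=12, (0,3) g=2 f=10, (1,1) g=1 f=10, (1,2) g=2 f=10]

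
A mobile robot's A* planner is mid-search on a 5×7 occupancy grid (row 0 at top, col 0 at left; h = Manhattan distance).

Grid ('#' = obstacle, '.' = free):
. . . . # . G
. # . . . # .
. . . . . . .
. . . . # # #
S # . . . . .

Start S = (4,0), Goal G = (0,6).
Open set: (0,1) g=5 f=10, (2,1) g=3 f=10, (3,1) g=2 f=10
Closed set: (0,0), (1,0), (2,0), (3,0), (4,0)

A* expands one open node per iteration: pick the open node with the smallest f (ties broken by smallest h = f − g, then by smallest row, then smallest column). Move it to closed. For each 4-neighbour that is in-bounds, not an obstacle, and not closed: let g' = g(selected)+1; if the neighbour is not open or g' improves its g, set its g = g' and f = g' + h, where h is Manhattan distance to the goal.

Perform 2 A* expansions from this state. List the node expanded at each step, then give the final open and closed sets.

order=[(0,1) → (0,2)]; open=[(0,3) g=7 f=10, (1,2) g=7 f=12, (2,1) g=3 f=10, (3,1) g=2 f=10]; closed=[(0,0), (0,1), (0,2), (1,0), (2,0), (3,0), (4,0)]

step 1: expand (0,1) (f=10, h=5) → closed; open now [(0,2) g=6 f=10, (2,1) g=3 f=10, (3,1) g=2 f=10]
step 2: expand (0,2) (f=10, h=4) → closed; open now [(0,3) g=7 f=10, (1,2) g=7 f=12, (2,1) g=3 f=10, (3,1) g=2 f=10]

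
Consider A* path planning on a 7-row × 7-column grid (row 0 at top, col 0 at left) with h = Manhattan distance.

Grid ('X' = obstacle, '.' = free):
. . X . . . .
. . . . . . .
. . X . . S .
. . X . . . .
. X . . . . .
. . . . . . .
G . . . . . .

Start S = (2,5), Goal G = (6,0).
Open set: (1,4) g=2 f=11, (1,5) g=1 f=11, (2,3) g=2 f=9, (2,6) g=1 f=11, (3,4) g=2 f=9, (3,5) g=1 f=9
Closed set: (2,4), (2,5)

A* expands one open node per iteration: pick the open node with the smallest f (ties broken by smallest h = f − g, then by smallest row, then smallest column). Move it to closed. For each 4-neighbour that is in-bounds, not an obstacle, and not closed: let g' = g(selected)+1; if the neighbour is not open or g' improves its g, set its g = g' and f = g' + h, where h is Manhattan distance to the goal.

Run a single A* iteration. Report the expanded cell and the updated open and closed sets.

expanded=(2,3); open=[(1,3) g=3 f=11, (1,4) g=2 f=11, (1,5) g=1 f=11, (2,6) g=1 f=11, (3,3) g=3 f=9, (3,4) g=2 f=9, (3,5) g=1 f=9]; closed=[(2,3), (2,4), (2,5)]

step 1: expand (2,3) (f=9, h=7) → closed; open now [(1,3) g=3 f=11, (1,4) g=2 f=11, (1,5) g=1 f=11, (2,6) g=1 f=11, (3,3) g=3 f=9, (3,4) g=2 f=9, (3,5) g=1 f=9]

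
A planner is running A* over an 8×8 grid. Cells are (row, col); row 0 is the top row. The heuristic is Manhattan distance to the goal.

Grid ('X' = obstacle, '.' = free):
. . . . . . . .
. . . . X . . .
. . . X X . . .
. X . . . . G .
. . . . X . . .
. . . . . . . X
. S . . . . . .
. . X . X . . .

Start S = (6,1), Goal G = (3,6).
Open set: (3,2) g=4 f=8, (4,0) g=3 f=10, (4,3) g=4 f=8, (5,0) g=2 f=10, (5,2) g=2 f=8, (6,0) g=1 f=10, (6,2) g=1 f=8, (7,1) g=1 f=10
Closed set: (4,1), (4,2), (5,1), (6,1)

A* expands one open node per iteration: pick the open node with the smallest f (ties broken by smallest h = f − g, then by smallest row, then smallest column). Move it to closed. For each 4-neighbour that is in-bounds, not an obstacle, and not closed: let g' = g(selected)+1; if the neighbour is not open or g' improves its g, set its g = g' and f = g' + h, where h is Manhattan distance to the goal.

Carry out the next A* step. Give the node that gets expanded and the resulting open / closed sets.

expanded=(3,2); open=[(2,2) g=5 f=10, (3,3) g=5 f=8, (4,0) g=3 f=10, (4,3) g=4 f=8, (5,0) g=2 f=10, (5,2) g=2 f=8, (6,0) g=1 f=10, (6,2) g=1 f=8, (7,1) g=1 f=10]; closed=[(3,2), (4,1), (4,2), (5,1), (6,1)]

step 1: expand (3,2) (f=8, h=4) → closed; open now [(2,2) g=5 f=10, (3,3) g=5 f=8, (4,0) g=3 f=10, (4,3) g=4 f=8, (5,0) g=2 f=10, (5,2) g=2 f=8, (6,0) g=1 f=10, (6,2) g=1 f=8, (7,1) g=1 f=10]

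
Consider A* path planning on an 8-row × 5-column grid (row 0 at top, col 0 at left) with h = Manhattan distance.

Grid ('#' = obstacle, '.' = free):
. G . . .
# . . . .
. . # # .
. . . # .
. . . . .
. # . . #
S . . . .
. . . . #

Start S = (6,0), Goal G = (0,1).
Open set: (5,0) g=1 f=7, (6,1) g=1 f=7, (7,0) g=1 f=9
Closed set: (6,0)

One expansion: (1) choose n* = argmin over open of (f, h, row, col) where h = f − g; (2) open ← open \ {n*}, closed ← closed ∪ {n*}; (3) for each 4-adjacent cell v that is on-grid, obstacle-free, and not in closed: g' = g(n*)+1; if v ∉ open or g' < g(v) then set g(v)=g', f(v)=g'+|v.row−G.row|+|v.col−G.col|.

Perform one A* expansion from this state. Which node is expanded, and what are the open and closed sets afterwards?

step 1: expand (5,0) (f=7, h=6) → closed; open now [(4,0) g=2 f=7, (6,1) g=1 f=7, (7,0) g=1 f=9]

expanded=(5,0); open=[(4,0) g=2 f=7, (6,1) g=1 f=7, (7,0) g=1 f=9]; closed=[(5,0), (6,0)]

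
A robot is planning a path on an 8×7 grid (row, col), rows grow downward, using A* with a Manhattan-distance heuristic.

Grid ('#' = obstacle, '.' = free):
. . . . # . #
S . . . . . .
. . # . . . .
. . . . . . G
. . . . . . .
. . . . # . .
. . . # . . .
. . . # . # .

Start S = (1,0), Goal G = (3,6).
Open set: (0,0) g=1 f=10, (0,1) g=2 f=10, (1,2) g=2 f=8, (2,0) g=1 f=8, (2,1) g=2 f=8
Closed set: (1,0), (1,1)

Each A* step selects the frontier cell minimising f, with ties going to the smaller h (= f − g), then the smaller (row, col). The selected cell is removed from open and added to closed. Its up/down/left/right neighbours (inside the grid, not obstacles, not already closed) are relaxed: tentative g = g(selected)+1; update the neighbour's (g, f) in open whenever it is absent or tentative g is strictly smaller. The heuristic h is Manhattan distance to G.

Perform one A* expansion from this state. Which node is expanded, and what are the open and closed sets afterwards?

step 1: expand (1,2) (f=8, h=6) → closed; open now [(0,0) g=1 f=10, (0,1) g=2 f=10, (0,2) g=3 f=10, (1,3) g=3 f=8, (2,0) g=1 f=8, (2,1) g=2 f=8]

expanded=(1,2); open=[(0,0) g=1 f=10, (0,1) g=2 f=10, (0,2) g=3 f=10, (1,3) g=3 f=8, (2,0) g=1 f=8, (2,1) g=2 f=8]; closed=[(1,0), (1,1), (1,2)]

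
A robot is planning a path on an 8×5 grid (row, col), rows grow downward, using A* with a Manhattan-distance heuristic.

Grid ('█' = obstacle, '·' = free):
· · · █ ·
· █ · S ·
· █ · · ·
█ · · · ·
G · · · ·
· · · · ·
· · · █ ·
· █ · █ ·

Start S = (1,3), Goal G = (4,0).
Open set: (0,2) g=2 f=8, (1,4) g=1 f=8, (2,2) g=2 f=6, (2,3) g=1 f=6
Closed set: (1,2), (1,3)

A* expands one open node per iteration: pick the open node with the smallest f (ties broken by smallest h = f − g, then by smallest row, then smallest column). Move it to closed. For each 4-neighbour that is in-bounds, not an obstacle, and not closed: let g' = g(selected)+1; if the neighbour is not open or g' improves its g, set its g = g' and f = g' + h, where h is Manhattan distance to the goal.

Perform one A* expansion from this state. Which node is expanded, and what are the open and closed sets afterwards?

step 1: expand (2,2) (f=6, h=4) → closed; open now [(0,2) g=2 f=8, (1,4) g=1 f=8, (2,3) g=1 f=6, (3,2) g=3 f=6]

expanded=(2,2); open=[(0,2) g=2 f=8, (1,4) g=1 f=8, (2,3) g=1 f=6, (3,2) g=3 f=6]; closed=[(1,2), (1,3), (2,2)]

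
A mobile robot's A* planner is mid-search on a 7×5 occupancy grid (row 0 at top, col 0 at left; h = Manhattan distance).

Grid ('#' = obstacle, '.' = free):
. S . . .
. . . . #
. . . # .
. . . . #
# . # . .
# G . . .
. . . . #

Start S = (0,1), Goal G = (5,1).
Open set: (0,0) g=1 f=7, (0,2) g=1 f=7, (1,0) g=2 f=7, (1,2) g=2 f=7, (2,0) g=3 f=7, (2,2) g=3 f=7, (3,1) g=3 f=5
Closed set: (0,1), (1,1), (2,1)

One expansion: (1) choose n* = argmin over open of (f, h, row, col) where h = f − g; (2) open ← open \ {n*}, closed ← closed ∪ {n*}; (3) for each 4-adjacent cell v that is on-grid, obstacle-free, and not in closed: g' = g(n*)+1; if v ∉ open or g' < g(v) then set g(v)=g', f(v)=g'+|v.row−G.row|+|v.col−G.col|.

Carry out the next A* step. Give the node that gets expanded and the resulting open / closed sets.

step 1: expand (3,1) (f=5, h=2) → closed; open now [(0,0) g=1 f=7, (0,2) g=1 f=7, (1,0) g=2 f=7, (1,2) g=2 f=7, (2,0) g=3 f=7, (2,2) g=3 f=7, (3,0) g=4 f=7, (3,2) g=4 f=7, (4,1) g=4 f=5]

expanded=(3,1); open=[(0,0) g=1 f=7, (0,2) g=1 f=7, (1,0) g=2 f=7, (1,2) g=2 f=7, (2,0) g=3 f=7, (2,2) g=3 f=7, (3,0) g=4 f=7, (3,2) g=4 f=7, (4,1) g=4 f=5]; closed=[(0,1), (1,1), (2,1), (3,1)]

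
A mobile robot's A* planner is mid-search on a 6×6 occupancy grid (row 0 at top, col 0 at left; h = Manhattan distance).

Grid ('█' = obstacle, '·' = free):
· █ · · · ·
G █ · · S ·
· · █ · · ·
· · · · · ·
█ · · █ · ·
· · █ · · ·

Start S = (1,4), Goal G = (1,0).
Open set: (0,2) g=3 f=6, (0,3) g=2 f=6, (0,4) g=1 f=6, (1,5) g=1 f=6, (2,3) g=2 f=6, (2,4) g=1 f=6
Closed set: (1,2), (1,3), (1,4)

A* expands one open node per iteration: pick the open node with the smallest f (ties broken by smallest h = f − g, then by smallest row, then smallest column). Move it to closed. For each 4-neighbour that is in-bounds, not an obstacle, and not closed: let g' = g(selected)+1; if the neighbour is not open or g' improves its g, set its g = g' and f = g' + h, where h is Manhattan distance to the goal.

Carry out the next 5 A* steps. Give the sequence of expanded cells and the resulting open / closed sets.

step 1: expand (0,2) (f=6, h=3) → closed; open now [(0,3) g=2 f=6, (0,4) g=1 f=6, (1,5) g=1 f=6, (2,3) g=2 f=6, (2,4) g=1 f=6]
step 2: expand (0,3) (f=6, h=4) → closed; open now [(0,4) g=1 f=6, (1,5) g=1 f=6, (2,3) g=2 f=6, (2,4) g=1 f=6]
step 3: expand (2,3) (f=6, h=4) → closed; open now [(0,4) g=1 f=6, (1,5) g=1 f=6, (2,4) g=1 f=6, (3,3) g=3 f=8]
step 4: expand (0,4) (f=6, h=5) → closed; open now [(0,5) g=2 f=8, (1,5) g=1 f=6, (2,4) g=1 f=6, (3,3) g=3 f=8]
step 5: expand (1,5) (f=6, h=5) → closed; open now [(0,5) g=2 f=8, (2,4) g=1 f=6, (2,5) g=2 f=8, (3,3) g=3 f=8]

order=[(0,2) → (0,3) → (2,3) → (0,4) → (1,5)]; open=[(0,5) g=2 f=8, (2,4) g=1 f=6, (2,5) g=2 f=8, (3,3) g=3 f=8]; closed=[(0,2), (0,3), (0,4), (1,2), (1,3), (1,4), (1,5), (2,3)]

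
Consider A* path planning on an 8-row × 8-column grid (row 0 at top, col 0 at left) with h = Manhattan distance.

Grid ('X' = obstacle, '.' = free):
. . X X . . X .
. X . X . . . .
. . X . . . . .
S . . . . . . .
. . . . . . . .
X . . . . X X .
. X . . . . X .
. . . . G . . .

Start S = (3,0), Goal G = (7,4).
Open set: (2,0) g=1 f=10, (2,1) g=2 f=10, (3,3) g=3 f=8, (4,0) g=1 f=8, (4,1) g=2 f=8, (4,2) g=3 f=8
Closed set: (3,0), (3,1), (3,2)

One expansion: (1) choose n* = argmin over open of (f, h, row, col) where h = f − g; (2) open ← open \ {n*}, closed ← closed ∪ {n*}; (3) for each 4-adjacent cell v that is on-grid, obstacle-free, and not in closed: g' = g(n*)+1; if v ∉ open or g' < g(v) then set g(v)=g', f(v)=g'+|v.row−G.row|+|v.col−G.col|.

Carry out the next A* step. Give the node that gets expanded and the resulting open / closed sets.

step 1: expand (3,3) (f=8, h=5) → closed; open now [(2,0) g=1 f=10, (2,1) g=2 f=10, (2,3) g=4 f=10, (3,4) g=4 f=8, (4,0) g=1 f=8, (4,1) g=2 f=8, (4,2) g=3 f=8, (4,3) g=4 f=8]

expanded=(3,3); open=[(2,0) g=1 f=10, (2,1) g=2 f=10, (2,3) g=4 f=10, (3,4) g=4 f=8, (4,0) g=1 f=8, (4,1) g=2 f=8, (4,2) g=3 f=8, (4,3) g=4 f=8]; closed=[(3,0), (3,1), (3,2), (3,3)]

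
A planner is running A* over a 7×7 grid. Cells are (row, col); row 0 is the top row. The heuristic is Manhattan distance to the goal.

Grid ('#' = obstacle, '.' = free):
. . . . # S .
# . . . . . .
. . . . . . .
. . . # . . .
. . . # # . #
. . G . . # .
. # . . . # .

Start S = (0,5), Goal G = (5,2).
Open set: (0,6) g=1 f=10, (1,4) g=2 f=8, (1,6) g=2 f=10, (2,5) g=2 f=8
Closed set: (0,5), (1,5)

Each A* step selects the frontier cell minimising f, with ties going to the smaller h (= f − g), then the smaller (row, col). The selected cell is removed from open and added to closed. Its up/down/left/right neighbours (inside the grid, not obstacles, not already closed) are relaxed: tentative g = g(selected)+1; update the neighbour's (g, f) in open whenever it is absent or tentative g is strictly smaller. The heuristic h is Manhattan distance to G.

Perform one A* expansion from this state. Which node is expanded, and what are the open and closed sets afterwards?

step 1: expand (1,4) (f=8, h=6) → closed; open now [(0,6) g=1 f=10, (1,3) g=3 f=8, (1,6) g=2 f=10, (2,4) g=3 f=8, (2,5) g=2 f=8]

expanded=(1,4); open=[(0,6) g=1 f=10, (1,3) g=3 f=8, (1,6) g=2 f=10, (2,4) g=3 f=8, (2,5) g=2 f=8]; closed=[(0,5), (1,4), (1,5)]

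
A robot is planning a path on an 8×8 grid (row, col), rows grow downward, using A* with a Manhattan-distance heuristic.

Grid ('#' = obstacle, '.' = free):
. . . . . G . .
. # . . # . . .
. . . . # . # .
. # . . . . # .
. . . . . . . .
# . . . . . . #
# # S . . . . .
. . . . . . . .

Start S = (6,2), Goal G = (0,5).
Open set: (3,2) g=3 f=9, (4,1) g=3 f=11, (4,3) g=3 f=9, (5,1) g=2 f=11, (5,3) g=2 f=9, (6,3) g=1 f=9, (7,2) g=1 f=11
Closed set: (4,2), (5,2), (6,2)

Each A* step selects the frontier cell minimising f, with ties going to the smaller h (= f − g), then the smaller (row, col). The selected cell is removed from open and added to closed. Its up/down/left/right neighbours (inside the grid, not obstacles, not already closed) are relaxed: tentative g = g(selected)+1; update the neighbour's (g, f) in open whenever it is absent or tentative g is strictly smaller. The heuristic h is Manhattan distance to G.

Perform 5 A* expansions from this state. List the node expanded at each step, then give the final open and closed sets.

order=[(3,2) → (2,2) → (1,2) → (0,2) → (0,3)]; open=[(0,1) g=7 f=11, (0,4) g=8 f=9, (1,3) g=6 f=9, (2,1) g=5 f=11, (2,3) g=5 f=9, (3,3) g=4 f=9, (4,1) g=3 f=11, (4,3) g=3 f=9, (5,1) g=2 f=11, (5,3) g=2 f=9, (6,3) g=1 f=9, (7,2) g=1 f=11]; closed=[(0,2), (0,3), (1,2), (2,2), (3,2), (4,2), (5,2), (6,2)]

step 1: expand (3,2) (f=9, h=6) → closed; open now [(2,2) g=4 f=9, (3,3) g=4 f=9, (4,1) g=3 f=11, (4,3) g=3 f=9, (5,1) g=2 f=11, (5,3) g=2 f=9, (6,3) g=1 f=9, (7,2) g=1 f=11]
step 2: expand (2,2) (f=9, h=5) → closed; open now [(1,2) g=5 f=9, (2,1) g=5 f=11, (2,3) g=5 f=9, (3,3) g=4 f=9, (4,1) g=3 f=11, (4,3) g=3 f=9, (5,1) g=2 f=11, (5,3) g=2 f=9, (6,3) g=1 f=9, (7,2) g=1 f=11]
step 3: expand (1,2) (f=9, h=4) → closed; open now [(0,2) g=6 f=9, (1,3) g=6 f=9, (2,1) g=5 f=11, (2,3) g=5 f=9, (3,3) g=4 f=9, (4,1) g=3 f=11, (4,3) g=3 f=9, (5,1) g=2 f=11, (5,3) g=2 f=9, (6,3) g=1 f=9, (7,2) g=1 f=11]
step 4: expand (0,2) (f=9, h=3) → closed; open now [(0,1) g=7 f=11, (0,3) g=7 f=9, (1,3) g=6 f=9, (2,1) g=5 f=11, (2,3) g=5 f=9, (3,3) g=4 f=9, (4,1) g=3 f=11, (4,3) g=3 f=9, (5,1) g=2 f=11, (5,3) g=2 f=9, (6,3) g=1 f=9, (7,2) g=1 f=11]
step 5: expand (0,3) (f=9, h=2) → closed; open now [(0,1) g=7 f=11, (0,4) g=8 f=9, (1,3) g=6 f=9, (2,1) g=5 f=11, (2,3) g=5 f=9, (3,3) g=4 f=9, (4,1) g=3 f=11, (4,3) g=3 f=9, (5,1) g=2 f=11, (5,3) g=2 f=9, (6,3) g=1 f=9, (7,2) g=1 f=11]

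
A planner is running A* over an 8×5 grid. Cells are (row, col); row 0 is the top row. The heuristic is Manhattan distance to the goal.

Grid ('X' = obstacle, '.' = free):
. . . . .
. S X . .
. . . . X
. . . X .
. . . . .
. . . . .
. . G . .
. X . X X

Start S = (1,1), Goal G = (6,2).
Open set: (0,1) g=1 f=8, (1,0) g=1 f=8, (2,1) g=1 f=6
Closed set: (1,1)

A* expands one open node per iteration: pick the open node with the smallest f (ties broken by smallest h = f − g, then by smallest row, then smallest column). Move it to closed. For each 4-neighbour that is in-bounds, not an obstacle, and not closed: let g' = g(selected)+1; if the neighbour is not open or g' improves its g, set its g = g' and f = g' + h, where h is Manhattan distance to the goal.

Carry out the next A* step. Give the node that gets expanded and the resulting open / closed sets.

step 1: expand (2,1) (f=6, h=5) → closed; open now [(0,1) g=1 f=8, (1,0) g=1 f=8, (2,0) g=2 f=8, (2,2) g=2 f=6, (3,1) g=2 f=6]

expanded=(2,1); open=[(0,1) g=1 f=8, (1,0) g=1 f=8, (2,0) g=2 f=8, (2,2) g=2 f=6, (3,1) g=2 f=6]; closed=[(1,1), (2,1)]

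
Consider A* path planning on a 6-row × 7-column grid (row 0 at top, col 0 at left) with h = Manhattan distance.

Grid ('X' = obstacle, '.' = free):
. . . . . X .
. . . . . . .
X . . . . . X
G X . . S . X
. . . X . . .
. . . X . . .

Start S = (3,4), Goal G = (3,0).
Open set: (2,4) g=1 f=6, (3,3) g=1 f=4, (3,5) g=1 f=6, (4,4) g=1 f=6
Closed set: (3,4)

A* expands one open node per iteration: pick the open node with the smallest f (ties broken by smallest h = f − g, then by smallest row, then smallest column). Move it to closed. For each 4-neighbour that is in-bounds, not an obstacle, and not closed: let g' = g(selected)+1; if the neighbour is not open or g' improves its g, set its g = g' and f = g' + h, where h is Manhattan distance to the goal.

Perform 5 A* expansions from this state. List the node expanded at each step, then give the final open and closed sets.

step 1: expand (3,3) (f=4, h=3) → closed; open now [(2,3) g=2 f=6, (2,4) g=1 f=6, (3,2) g=2 f=4, (3,5) g=1 f=6, (4,4) g=1 f=6]
step 2: expand (3,2) (f=4, h=2) → closed; open now [(2,2) g=3 f=6, (2,3) g=2 f=6, (2,4) g=1 f=6, (3,5) g=1 f=6, (4,2) g=3 f=6, (4,4) g=1 f=6]
step 3: expand (2,2) (f=6, h=3) → closed; open now [(1,2) g=4 f=8, (2,1) g=4 f=6, (2,3) g=2 f=6, (2,4) g=1 f=6, (3,5) g=1 f=6, (4,2) g=3 f=6, (4,4) g=1 f=6]
step 4: expand (2,1) (f=6, h=2) → closed; open now [(1,1) g=5 f=8, (1,2) g=4 f=8, (2,3) g=2 f=6, (2,4) g=1 f=6, (3,5) g=1 f=6, (4,2) g=3 f=6, (4,4) g=1 f=6]
step 5: expand (4,2) (f=6, h=3) → closed; open now [(1,1) g=5 f=8, (1,2) g=4 f=8, (2,3) g=2 f=6, (2,4) g=1 f=6, (3,5) g=1 f=6, (4,1) g=4 f=6, (4,4) g=1 f=6, (5,2) g=4 f=8]

order=[(3,3) → (3,2) → (2,2) → (2,1) → (4,2)]; open=[(1,1) g=5 f=8, (1,2) g=4 f=8, (2,3) g=2 f=6, (2,4) g=1 f=6, (3,5) g=1 f=6, (4,1) g=4 f=6, (4,4) g=1 f=6, (5,2) g=4 f=8]; closed=[(2,1), (2,2), (3,2), (3,3), (3,4), (4,2)]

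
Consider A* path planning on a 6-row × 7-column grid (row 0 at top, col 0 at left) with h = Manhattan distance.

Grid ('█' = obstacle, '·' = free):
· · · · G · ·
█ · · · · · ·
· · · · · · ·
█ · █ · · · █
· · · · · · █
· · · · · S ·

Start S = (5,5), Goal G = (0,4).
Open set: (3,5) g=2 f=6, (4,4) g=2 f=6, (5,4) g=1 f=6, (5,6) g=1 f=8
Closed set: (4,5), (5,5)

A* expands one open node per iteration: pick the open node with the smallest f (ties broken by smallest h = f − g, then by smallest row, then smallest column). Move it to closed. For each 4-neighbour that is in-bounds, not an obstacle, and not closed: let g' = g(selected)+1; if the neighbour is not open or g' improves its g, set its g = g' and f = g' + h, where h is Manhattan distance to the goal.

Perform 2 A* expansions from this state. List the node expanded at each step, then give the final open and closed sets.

step 1: expand (3,5) (f=6, h=4) → closed; open now [(2,5) g=3 f=6, (3,4) g=3 f=6, (4,4) g=2 f=6, (5,4) g=1 f=6, (5,6) g=1 f=8]
step 2: expand (2,5) (f=6, h=3) → closed; open now [(1,5) g=4 f=6, (2,4) g=4 f=6, (2,6) g=4 f=8, (3,4) g=3 f=6, (4,4) g=2 f=6, (5,4) g=1 f=6, (5,6) g=1 f=8]

order=[(3,5) → (2,5)]; open=[(1,5) g=4 f=6, (2,4) g=4 f=6, (2,6) g=4 f=8, (3,4) g=3 f=6, (4,4) g=2 f=6, (5,4) g=1 f=6, (5,6) g=1 f=8]; closed=[(2,5), (3,5), (4,5), (5,5)]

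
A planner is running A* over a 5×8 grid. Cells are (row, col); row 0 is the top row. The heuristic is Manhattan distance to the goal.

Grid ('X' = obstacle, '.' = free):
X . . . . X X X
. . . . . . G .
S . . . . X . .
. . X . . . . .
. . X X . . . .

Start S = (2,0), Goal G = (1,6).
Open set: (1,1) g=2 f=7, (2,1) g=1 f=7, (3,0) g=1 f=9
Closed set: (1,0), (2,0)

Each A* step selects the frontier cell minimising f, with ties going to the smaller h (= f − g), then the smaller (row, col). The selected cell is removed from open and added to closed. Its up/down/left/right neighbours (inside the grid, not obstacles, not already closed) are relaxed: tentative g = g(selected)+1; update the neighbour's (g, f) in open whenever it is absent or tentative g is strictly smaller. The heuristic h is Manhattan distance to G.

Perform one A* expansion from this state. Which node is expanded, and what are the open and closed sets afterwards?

step 1: expand (1,1) (f=7, h=5) → closed; open now [(0,1) g=3 f=9, (1,2) g=3 f=7, (2,1) g=1 f=7, (3,0) g=1 f=9]

expanded=(1,1); open=[(0,1) g=3 f=9, (1,2) g=3 f=7, (2,1) g=1 f=7, (3,0) g=1 f=9]; closed=[(1,0), (1,1), (2,0)]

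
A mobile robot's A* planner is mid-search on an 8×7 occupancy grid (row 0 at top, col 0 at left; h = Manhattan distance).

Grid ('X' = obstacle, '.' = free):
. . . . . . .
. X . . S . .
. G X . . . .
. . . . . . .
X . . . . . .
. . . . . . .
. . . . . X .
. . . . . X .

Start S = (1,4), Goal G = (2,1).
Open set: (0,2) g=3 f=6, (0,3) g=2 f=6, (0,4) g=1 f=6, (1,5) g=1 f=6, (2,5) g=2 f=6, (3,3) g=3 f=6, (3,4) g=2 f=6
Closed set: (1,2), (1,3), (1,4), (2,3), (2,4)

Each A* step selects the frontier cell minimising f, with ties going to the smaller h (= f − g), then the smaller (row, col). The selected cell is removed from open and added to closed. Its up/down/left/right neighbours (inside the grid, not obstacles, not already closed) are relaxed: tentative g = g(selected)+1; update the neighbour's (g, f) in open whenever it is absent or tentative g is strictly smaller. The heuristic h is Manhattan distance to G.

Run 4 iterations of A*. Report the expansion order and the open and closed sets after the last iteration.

order=[(0,2) → (0,1) → (3,3) → (3,2)]; open=[(0,0) g=5 f=8, (0,3) g=2 f=6, (0,4) g=1 f=6, (1,5) g=1 f=6, (2,5) g=2 f=6, (3,1) g=5 f=6, (3,4) g=2 f=6, (4,2) g=5 f=8, (4,3) g=4 f=8]; closed=[(0,1), (0,2), (1,2), (1,3), (1,4), (2,3), (2,4), (3,2), (3,3)]

step 1: expand (0,2) (f=6, h=3) → closed; open now [(0,1) g=4 f=6, (0,3) g=2 f=6, (0,4) g=1 f=6, (1,5) g=1 f=6, (2,5) g=2 f=6, (3,3) g=3 f=6, (3,4) g=2 f=6]
step 2: expand (0,1) (f=6, h=2) → closed; open now [(0,0) g=5 f=8, (0,3) g=2 f=6, (0,4) g=1 f=6, (1,5) g=1 f=6, (2,5) g=2 f=6, (3,3) g=3 f=6, (3,4) g=2 f=6]
step 3: expand (3,3) (f=6, h=3) → closed; open now [(0,0) g=5 f=8, (0,3) g=2 f=6, (0,4) g=1 f=6, (1,5) g=1 f=6, (2,5) g=2 f=6, (3,2) g=4 f=6, (3,4) g=2 f=6, (4,3) g=4 f=8]
step 4: expand (3,2) (f=6, h=2) → closed; open now [(0,0) g=5 f=8, (0,3) g=2 f=6, (0,4) g=1 f=6, (1,5) g=1 f=6, (2,5) g=2 f=6, (3,1) g=5 f=6, (3,4) g=2 f=6, (4,2) g=5 f=8, (4,3) g=4 f=8]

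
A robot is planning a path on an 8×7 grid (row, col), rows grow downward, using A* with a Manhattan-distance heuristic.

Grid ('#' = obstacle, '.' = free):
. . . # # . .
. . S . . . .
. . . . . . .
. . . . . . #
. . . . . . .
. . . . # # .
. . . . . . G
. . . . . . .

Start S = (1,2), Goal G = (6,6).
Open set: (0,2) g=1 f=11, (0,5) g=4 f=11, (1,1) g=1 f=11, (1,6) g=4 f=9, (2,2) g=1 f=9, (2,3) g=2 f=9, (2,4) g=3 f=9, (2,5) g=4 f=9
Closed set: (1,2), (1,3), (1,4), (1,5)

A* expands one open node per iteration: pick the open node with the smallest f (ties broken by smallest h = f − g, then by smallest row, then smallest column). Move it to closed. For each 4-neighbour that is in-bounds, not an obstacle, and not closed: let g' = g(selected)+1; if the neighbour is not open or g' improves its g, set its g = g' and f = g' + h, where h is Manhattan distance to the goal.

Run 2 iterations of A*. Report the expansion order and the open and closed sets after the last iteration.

order=[(1,6) → (2,6)]; open=[(0,2) g=1 f=11, (0,5) g=4 f=11, (0,6) g=5 f=11, (1,1) g=1 f=11, (2,2) g=1 f=9, (2,3) g=2 f=9, (2,4) g=3 f=9, (2,5) g=4 f=9]; closed=[(1,2), (1,3), (1,4), (1,5), (1,6), (2,6)]

step 1: expand (1,6) (f=9, h=5) → closed; open now [(0,2) g=1 f=11, (0,5) g=4 f=11, (0,6) g=5 f=11, (1,1) g=1 f=11, (2,2) g=1 f=9, (2,3) g=2 f=9, (2,4) g=3 f=9, (2,5) g=4 f=9, (2,6) g=5 f=9]
step 2: expand (2,6) (f=9, h=4) → closed; open now [(0,2) g=1 f=11, (0,5) g=4 f=11, (0,6) g=5 f=11, (1,1) g=1 f=11, (2,2) g=1 f=9, (2,3) g=2 f=9, (2,4) g=3 f=9, (2,5) g=4 f=9]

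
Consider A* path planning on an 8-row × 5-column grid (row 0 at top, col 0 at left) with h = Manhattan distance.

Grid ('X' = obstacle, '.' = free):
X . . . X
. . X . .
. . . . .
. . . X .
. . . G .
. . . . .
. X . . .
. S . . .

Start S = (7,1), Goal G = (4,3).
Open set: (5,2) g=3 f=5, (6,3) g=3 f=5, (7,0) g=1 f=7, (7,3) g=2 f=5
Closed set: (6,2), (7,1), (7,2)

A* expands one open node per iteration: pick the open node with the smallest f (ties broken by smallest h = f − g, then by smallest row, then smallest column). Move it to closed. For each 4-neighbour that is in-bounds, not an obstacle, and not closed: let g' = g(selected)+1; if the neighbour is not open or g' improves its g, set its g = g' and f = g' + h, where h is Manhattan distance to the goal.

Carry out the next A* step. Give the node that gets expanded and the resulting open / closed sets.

step 1: expand (5,2) (f=5, h=2) → closed; open now [(4,2) g=4 f=5, (5,1) g=4 f=7, (5,3) g=4 f=5, (6,3) g=3 f=5, (7,0) g=1 f=7, (7,3) g=2 f=5]

expanded=(5,2); open=[(4,2) g=4 f=5, (5,1) g=4 f=7, (5,3) g=4 f=5, (6,3) g=3 f=5, (7,0) g=1 f=7, (7,3) g=2 f=5]; closed=[(5,2), (6,2), (7,1), (7,2)]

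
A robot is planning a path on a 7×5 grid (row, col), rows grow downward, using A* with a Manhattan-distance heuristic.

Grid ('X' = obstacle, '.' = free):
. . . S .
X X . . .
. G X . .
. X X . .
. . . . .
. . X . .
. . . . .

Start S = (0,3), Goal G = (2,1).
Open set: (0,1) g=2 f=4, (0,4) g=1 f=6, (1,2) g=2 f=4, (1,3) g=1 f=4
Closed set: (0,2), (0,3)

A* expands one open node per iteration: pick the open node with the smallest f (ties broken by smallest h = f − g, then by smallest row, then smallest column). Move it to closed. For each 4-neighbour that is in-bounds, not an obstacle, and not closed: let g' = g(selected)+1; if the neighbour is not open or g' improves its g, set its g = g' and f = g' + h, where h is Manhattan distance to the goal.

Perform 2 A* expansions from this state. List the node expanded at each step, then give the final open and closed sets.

step 1: expand (0,1) (f=4, h=2) → closed; open now [(0,0) g=3 f=6, (0,4) g=1 f=6, (1,2) g=2 f=4, (1,3) g=1 f=4]
step 2: expand (1,2) (f=4, h=2) → closed; open now [(0,0) g=3 f=6, (0,4) g=1 f=6, (1,3) g=1 f=4]

order=[(0,1) → (1,2)]; open=[(0,0) g=3 f=6, (0,4) g=1 f=6, (1,3) g=1 f=4]; closed=[(0,1), (0,2), (0,3), (1,2)]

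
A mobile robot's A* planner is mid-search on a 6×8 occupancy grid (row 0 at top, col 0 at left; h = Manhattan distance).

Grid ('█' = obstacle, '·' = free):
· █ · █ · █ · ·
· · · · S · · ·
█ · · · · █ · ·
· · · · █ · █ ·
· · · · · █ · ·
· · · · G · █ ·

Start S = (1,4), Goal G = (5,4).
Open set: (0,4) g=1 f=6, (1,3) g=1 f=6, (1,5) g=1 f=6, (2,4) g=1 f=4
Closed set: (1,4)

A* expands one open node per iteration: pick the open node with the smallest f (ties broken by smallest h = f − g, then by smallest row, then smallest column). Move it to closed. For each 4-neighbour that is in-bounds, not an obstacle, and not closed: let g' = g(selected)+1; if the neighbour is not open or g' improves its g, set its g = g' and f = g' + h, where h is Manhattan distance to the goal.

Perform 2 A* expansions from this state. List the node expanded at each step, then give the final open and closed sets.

step 1: expand (2,4) (f=4, h=3) → closed; open now [(0,4) g=1 f=6, (1,3) g=1 f=6, (1,5) g=1 f=6, (2,3) g=2 f=6]
step 2: expand (2,3) (f=6, h=4) → closed; open now [(0,4) g=1 f=6, (1,3) g=1 f=6, (1,5) g=1 f=6, (2,2) g=3 f=8, (3,3) g=3 f=6]

order=[(2,4) → (2,3)]; open=[(0,4) g=1 f=6, (1,3) g=1 f=6, (1,5) g=1 f=6, (2,2) g=3 f=8, (3,3) g=3 f=6]; closed=[(1,4), (2,3), (2,4)]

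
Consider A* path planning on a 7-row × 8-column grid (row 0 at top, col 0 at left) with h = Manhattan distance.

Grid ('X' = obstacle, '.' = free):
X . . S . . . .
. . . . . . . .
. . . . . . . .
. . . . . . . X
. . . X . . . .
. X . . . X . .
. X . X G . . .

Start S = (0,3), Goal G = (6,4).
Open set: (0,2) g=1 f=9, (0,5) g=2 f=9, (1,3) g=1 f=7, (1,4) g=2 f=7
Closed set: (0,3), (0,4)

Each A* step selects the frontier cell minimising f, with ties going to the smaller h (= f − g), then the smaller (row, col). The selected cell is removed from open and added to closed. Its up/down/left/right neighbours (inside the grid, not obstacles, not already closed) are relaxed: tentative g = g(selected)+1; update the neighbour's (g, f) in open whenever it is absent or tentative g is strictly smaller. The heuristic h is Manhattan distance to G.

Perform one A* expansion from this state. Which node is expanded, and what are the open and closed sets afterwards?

expanded=(1,4); open=[(0,2) g=1 f=9, (0,5) g=2 f=9, (1,3) g=1 f=7, (1,5) g=3 f=9, (2,4) g=3 f=7]; closed=[(0,3), (0,4), (1,4)]

step 1: expand (1,4) (f=7, h=5) → closed; open now [(0,2) g=1 f=9, (0,5) g=2 f=9, (1,3) g=1 f=7, (1,5) g=3 f=9, (2,4) g=3 f=7]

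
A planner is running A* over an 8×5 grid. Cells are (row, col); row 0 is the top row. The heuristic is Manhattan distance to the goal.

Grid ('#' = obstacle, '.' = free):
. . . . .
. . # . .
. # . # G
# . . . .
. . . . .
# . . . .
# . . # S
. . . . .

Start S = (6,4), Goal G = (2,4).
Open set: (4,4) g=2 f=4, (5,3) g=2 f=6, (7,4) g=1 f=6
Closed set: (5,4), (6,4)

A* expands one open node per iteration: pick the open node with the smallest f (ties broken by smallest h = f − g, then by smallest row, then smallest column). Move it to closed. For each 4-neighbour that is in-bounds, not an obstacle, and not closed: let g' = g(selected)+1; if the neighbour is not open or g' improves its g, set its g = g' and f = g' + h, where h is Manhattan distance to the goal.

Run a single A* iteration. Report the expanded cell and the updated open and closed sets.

expanded=(4,4); open=[(3,4) g=3 f=4, (4,3) g=3 f=6, (5,3) g=2 f=6, (7,4) g=1 f=6]; closed=[(4,4), (5,4), (6,4)]

step 1: expand (4,4) (f=4, h=2) → closed; open now [(3,4) g=3 f=4, (4,3) g=3 f=6, (5,3) g=2 f=6, (7,4) g=1 f=6]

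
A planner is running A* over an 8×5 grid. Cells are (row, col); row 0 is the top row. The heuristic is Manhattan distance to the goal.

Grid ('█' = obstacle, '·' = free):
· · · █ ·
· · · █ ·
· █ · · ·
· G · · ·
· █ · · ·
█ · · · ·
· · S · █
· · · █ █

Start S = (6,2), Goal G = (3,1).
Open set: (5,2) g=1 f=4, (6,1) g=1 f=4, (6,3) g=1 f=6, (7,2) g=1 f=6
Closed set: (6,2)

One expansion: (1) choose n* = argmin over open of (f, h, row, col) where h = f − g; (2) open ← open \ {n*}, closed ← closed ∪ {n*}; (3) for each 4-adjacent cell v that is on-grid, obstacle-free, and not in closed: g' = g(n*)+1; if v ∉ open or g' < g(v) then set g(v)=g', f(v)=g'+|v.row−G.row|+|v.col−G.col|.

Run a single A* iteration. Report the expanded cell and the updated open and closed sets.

expanded=(5,2); open=[(4,2) g=2 f=4, (5,1) g=2 f=4, (5,3) g=2 f=6, (6,1) g=1 f=4, (6,3) g=1 f=6, (7,2) g=1 f=6]; closed=[(5,2), (6,2)]

step 1: expand (5,2) (f=4, h=3) → closed; open now [(4,2) g=2 f=4, (5,1) g=2 f=4, (5,3) g=2 f=6, (6,1) g=1 f=4, (6,3) g=1 f=6, (7,2) g=1 f=6]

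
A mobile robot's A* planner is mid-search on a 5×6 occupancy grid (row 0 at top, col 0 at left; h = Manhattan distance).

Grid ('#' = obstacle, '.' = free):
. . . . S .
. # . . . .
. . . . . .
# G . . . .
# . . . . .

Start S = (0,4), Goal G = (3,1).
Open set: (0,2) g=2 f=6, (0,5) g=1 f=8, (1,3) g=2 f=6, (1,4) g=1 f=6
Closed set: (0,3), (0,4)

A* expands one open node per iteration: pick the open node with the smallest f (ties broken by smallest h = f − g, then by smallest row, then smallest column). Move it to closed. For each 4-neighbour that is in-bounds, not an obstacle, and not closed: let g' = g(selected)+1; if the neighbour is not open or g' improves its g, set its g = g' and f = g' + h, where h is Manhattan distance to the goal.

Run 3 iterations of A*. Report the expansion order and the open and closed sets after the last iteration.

order=[(0,2) → (0,1) → (1,2)]; open=[(0,0) g=4 f=8, (0,5) g=1 f=8, (1,3) g=2 f=6, (1,4) g=1 f=6, (2,2) g=4 f=6]; closed=[(0,1), (0,2), (0,3), (0,4), (1,2)]

step 1: expand (0,2) (f=6, h=4) → closed; open now [(0,1) g=3 f=6, (0,5) g=1 f=8, (1,2) g=3 f=6, (1,3) g=2 f=6, (1,4) g=1 f=6]
step 2: expand (0,1) (f=6, h=3) → closed; open now [(0,0) g=4 f=8, (0,5) g=1 f=8, (1,2) g=3 f=6, (1,3) g=2 f=6, (1,4) g=1 f=6]
step 3: expand (1,2) (f=6, h=3) → closed; open now [(0,0) g=4 f=8, (0,5) g=1 f=8, (1,3) g=2 f=6, (1,4) g=1 f=6, (2,2) g=4 f=6]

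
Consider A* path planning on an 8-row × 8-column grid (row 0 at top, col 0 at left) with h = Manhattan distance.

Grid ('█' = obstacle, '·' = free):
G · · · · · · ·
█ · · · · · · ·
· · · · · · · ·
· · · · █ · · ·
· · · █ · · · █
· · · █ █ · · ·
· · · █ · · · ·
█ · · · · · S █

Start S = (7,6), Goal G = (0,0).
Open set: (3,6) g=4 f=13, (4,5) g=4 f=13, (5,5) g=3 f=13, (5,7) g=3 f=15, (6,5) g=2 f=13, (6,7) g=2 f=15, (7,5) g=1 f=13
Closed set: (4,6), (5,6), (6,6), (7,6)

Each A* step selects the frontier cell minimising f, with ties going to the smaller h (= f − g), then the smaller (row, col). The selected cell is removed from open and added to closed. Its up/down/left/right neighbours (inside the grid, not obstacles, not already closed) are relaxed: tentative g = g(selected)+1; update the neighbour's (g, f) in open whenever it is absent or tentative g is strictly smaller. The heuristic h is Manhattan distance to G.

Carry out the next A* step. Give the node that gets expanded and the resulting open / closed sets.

step 1: expand (3,6) (f=13, h=9) → closed; open now [(2,6) g=5 f=13, (3,5) g=5 f=13, (3,7) g=5 f=15, (4,5) g=4 f=13, (5,5) g=3 f=13, (5,7) g=3 f=15, (6,5) g=2 f=13, (6,7) g=2 f=15, (7,5) g=1 f=13]

expanded=(3,6); open=[(2,6) g=5 f=13, (3,5) g=5 f=13, (3,7) g=5 f=15, (4,5) g=4 f=13, (5,5) g=3 f=13, (5,7) g=3 f=15, (6,5) g=2 f=13, (6,7) g=2 f=15, (7,5) g=1 f=13]; closed=[(3,6), (4,6), (5,6), (6,6), (7,6)]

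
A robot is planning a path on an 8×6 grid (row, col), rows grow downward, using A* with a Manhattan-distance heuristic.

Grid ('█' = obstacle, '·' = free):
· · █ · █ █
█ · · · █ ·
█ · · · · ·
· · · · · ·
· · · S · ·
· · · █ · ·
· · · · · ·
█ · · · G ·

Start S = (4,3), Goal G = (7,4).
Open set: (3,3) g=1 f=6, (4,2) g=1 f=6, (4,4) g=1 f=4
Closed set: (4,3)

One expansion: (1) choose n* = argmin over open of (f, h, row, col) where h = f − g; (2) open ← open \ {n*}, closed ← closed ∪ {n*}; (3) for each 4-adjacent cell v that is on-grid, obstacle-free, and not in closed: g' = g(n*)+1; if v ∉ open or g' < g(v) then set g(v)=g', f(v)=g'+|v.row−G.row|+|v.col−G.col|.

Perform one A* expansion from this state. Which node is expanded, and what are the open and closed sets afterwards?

step 1: expand (4,4) (f=4, h=3) → closed; open now [(3,3) g=1 f=6, (3,4) g=2 f=6, (4,2) g=1 f=6, (4,5) g=2 f=6, (5,4) g=2 f=4]

expanded=(4,4); open=[(3,3) g=1 f=6, (3,4) g=2 f=6, (4,2) g=1 f=6, (4,5) g=2 f=6, (5,4) g=2 f=4]; closed=[(4,3), (4,4)]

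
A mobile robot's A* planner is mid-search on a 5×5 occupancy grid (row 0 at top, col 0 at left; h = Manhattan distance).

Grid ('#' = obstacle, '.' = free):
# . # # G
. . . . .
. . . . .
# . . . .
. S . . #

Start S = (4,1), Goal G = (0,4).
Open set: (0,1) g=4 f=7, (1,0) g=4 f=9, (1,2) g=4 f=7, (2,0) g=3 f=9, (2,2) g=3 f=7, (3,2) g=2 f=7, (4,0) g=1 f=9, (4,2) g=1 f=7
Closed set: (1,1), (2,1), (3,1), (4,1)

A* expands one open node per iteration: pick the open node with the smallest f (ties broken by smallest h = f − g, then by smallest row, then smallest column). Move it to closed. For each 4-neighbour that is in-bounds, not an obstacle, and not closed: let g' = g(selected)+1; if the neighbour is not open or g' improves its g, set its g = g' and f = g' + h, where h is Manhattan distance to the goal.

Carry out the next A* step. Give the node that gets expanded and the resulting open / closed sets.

expanded=(0,1); open=[(1,0) g=4 f=9, (1,2) g=4 f=7, (2,0) g=3 f=9, (2,2) g=3 f=7, (3,2) g=2 f=7, (4,0) g=1 f=9, (4,2) g=1 f=7]; closed=[(0,1), (1,1), (2,1), (3,1), (4,1)]

step 1: expand (0,1) (f=7, h=3) → closed; open now [(1,0) g=4 f=9, (1,2) g=4 f=7, (2,0) g=3 f=9, (2,2) g=3 f=7, (3,2) g=2 f=7, (4,0) g=1 f=9, (4,2) g=1 f=7]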